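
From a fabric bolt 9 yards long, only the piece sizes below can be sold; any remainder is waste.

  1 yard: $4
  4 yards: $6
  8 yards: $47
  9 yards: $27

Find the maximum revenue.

51

Consider every possible first cut. best[k] is the best of p[i]+best[k−i] over all sellable i≤k.
best[1] = 4
best[2] = 8  (first piece 1, then best[1]=4)
best[3] = 12  (first piece 1, then best[2]=8)
best[4] = max(4+12, 6+0) = 16
best[5] = max(4+16, 6+4) = 20
best[6] = max(4+20, 6+8) = 24
best[7] = max(4+24, 6+12) = 28
best[8] = max(4+28, 6+16, 47+0) = 47
best[9] = max(4+47, 6+20, 47+4, 27+0) = 51
One optimal cutting: 8 + 1 → $51.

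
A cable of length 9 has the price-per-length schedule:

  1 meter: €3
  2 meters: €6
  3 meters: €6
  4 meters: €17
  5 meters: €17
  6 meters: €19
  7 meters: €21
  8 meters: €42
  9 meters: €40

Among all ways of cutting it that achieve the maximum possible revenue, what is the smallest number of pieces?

2

Consider every possible first cut. r[k] is the best of p[i]+r[k−i] over all sellable i≤k.
r[1] = 3
r[2] = 6  (first piece 1, then r[1]=3)
r[3] = 9  (first piece 1, then r[2]=6)
r[4] = 17
r[5] = 20  (first piece 1, then r[4]=17)
r[6] = 23  (first piece 1, then r[5]=20)
r[7] = 26  (first piece 1, then r[6]=23)
r[8] = 42
r[9] = 45  (first piece 1, then r[8]=42)
Maximum revenue is €45.
Now minimize piece count subject to staying optimal: for each k, pieces[k] = 1 + min over i with p[i]+r[k−i]=r[k] of pieces[k−i].
pieces[6] = 2
pieces[7] = 3
pieces[8] = 1
pieces[9] = 2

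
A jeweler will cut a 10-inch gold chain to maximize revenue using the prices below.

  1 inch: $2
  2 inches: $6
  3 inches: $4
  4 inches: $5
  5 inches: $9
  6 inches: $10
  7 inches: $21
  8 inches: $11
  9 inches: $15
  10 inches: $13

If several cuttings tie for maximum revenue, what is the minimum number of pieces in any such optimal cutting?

5

Consider every possible first cut. r[k] is the best of p[i]+r[k−i] over all sellable i≤k.
r[1] = 2
r[2] = 6
r[3] = 8  (first piece 1, then r[2]=6)
r[4] = 12  (first piece 2, then r[2]=6)
r[5] = 14  (first piece 1, then r[4]=12)
r[6] = 18  (first piece 2, then r[4]=12)
r[7] = 21
r[8] = 24  (first piece 2, then r[6]=18)
r[9] = 27  (first piece 2, then r[7]=21)
r[10] = 30  (first piece 2, then r[8]=24)
Maximum revenue is $30.
Now minimize piece count subject to staying optimal: for each k, pieces[k] = 1 + min over i with p[i]+r[k−i]=r[k] of pieces[k−i].
pieces[7] = 1
pieces[8] = 4
pieces[9] = 2
pieces[10] = 5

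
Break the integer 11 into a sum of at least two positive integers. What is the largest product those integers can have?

Let f[k] be the best product for length k (with at least one cut). For each first piece i, the rest contributes max(k−i, f[k−i]).
Small cases: f[2]=1, f[3]=2, f[4]=4, f[5]=6.
f[6] = 3*max(3,2) = 3*3 = 9
f[7] = 2*max(5,6) = 2*6 = 12
f[8] = 2*max(6,9) = 2*9 = 18
f[9] = 3*max(6,9) = 3*9 = 27
f[10] = 2*max(8,18) = 2*18 = 36
f[11] = 2*max(9,27) = 2*27 = 54
One optimal split: 3 + 3 + 3 + 2; product 3*3*3*2 = 54.

54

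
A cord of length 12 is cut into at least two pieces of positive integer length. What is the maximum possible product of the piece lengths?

Define P[k] = max over 1≤i<k of i · max(k−i, P[k−i]); the inner max lets the remainder stay uncut if that's better.
P[2] = 1*max(1,0) = 1*1 = 1
P[3] = max(1*2, 2*1) = 2
P[4] = max(1*3, 2*2, 3*1) = 4
P[5] = max(1*4, 2*3, 3*2, 4*1) = 6
P[6] = max(1*6, 2*4, 3*3, 4*2, 5*1) = 9
P[7] = max(1*9, 2*6, 3*4, 4*3, 5*2, 6*1) = 12
P[8] = max(1*12, 2*9, 3*6, …, 6*2, 7*1) = 18
P[9] = max(1*18, 2*12, 3*9, …, 7*2, 8*1) = 27
P[10] = max(1*27, 2*18, 3*12, …, 8*2, 9*1) = 36
P[11] = max(1*36, 2*27, 3*18, …, 9*2, 10*1) = 54
P[12] = max(1*54, 2*36, 3*27, …, 10*2, 11*1) = 81
One optimal split: 3 + 3 + 3 + 3; product 3*3*3*3 = 81.

81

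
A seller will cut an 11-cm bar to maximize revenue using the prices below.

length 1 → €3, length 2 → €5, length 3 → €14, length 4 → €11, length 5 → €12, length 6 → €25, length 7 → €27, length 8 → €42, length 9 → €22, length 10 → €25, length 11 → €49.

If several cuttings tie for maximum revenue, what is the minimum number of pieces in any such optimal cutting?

2

Let r[k] be the best obtainable value from length k. For each k, try every first piece i and keep the best of price[i] + r[k−i].
r[1] = 3
r[2] = max(3+3, 5+0) = 6
r[3] = max(3+6, 5+3, 14+0) = 14
r[4] = max(3+14, 5+6, 14+3, 11+0) = 17
r[5] = max(3+17, 5+14, 14+6, 11+3, 12+0) = 20
r[6] = max(3+20, 5+17, 14+14, 11+6, 12+3, 25+0) = 28
r[7] = max(3+28, 5+20, 14+17, …, 25+3, 27+0) = 31
r[8] = max(3+31, 5+28, 14+20, …, 27+3, 42+0) = 42
r[9] = max(3+42, 5+31, 14+28, …, 42+3, 22+0) = 45
r[10] = max(3+45, 5+42, 14+31, …, 22+3, 25+0) = 48
r[11] = max(3+48, 5+45, 14+42, …, 25+3, 49+0) = 56
Maximum revenue is €56.
Now minimize piece count subject to staying optimal: for each k, pieces[k] = 1 + min over i with p[i]+r[k−i]=r[k] of pieces[k−i].
pieces[8] = 1
pieces[9] = 2
pieces[10] = 3
pieces[11] = 2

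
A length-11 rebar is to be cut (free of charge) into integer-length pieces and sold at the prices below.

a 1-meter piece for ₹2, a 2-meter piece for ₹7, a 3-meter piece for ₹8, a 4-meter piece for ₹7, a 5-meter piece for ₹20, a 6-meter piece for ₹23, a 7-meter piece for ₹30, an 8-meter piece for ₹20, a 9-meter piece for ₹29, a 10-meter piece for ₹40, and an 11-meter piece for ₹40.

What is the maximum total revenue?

Consider every possible first cut. v[k] is the best of p[i]+v[k−i] over all sellable i≤k.
v[1] = 2
v[2] = 7
v[3] = 9  (first piece 1, then v[2]=7)
v[4] = 14  (first piece 2, then v[2]=7)
v[5] = 20
v[6] = 23
v[7] = 30
v[8] = 32  (first piece 1, then v[7]=30)
v[9] = 37  (first piece 2, then v[7]=30)
v[10] = 40  (first piece 5, then v[5]=20)
v[11] = 44  (first piece 2, then v[9]=37)
One optimal cutting: 7 + 2 + 2 → ₹30 + ₹7 + ₹7 = ₹44.

44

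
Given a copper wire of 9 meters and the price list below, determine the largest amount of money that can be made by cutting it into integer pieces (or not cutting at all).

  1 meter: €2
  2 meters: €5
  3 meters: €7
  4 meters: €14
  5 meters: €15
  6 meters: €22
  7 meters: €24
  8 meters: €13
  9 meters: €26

30

Let R[k] be the best obtainable value from length k. For each k, try every first piece i and keep the best of price[i] + R[k−i].
R[1] = 2
R[2] = max(2+2, 5+0) = 5
R[3] = max(2+5, 5+2, 7+0) = 7
R[4] = max(2+7, 5+5, 7+2, 14+0) = 14
R[5] = max(2+14, 5+7, 7+5, 14+2, 15+0) = 16
R[6] = max(2+16, 5+14, 7+7, 14+5, 15+2, 22+0) = 22
R[7] = max(2+22, 5+16, 7+14, …, 22+2, 24+0) = 24
R[8] = max(2+24, 5+22, 7+16, …, 24+2, 13+0) = 28
R[9] = max(2+28, 5+24, 7+22, …, 13+2, 26+0) = 30
One optimal cutting: 4 + 4 + 1 → €14 + €14 + €2 = €30.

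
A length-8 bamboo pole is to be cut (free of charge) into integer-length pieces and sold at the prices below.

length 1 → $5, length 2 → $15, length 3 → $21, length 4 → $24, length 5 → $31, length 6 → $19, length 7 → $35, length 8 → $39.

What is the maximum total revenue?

Build v[k] bottom-up: v[k] = max over allowed piece i of (p[i] + v[k−i]).
v[1] = 5
v[2] = max(5+5, 15+0) = 15
v[3] = max(5+15, 15+5, 21+0) = 21
v[4] = max(5+21, 15+15, 21+5, 24+0) = 30
v[5] = max(5+30, 15+21, 21+15, 24+5, 31+0) = 36
v[6] = max(5+36, 15+30, 21+21, 24+15, 31+5, 19+0) = 45
v[7] = max(5+45, 15+36, 21+30, …, 19+5, 35+0) = 51
v[8] = max(5+51, 15+45, 21+36, …, 35+5, 39+0) = 60
One optimal cutting: 2 + 2 + 2 + 2 → $15 + $15 + $15 + $15 = $60.

60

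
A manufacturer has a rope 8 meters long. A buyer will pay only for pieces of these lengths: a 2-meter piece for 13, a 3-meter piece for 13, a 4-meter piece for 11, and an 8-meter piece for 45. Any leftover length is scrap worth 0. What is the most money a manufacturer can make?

52

Let best[k] be the best obtainable value from length k. For each k, try every first piece i and keep the best of price[i] + best[k−i].
best[1] = 0
best[2] = 13
best[3] = max(13+0, 13+0) = 13
best[4] = max(13+13, 13+0, 11+0) = 26
best[5] = max(13+13, 13+13, 11+0) = 26
best[6] = max(13+26, 13+13, 11+13) = 39
best[7] = max(13+26, 13+26, 11+13) = 39
best[8] = max(13+39, 13+26, 11+26, 45+0) = 52
One optimal cutting: 2 + 2 + 2 + 2 → 52.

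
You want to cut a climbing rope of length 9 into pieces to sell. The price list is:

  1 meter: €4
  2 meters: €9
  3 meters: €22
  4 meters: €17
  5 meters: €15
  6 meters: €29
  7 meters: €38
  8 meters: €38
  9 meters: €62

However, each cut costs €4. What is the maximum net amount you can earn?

Build r[k] bottom-up: r[k] = max over allowed piece i of (p[i] + r[k−i]) − 4 per cut.
r[1] = 4
r[2] = max(4+4-4, 9+0) = 9
r[3] = max(4+9-4, 9+4-4, 22+0) = 22
r[4] = max(4+22-4, 9+9-4, 22+4-4, 17+0) = 22
r[5] = max(4+22-4, 9+22-4, 22+9-4, 17+4-4, 15+0) = 27
r[6] = max(4+27-4, 9+22-4, 22+22-4, 17+9-4, 15+4-4, 29+0) = 40
r[7] = max(4+40-4, 9+27-4, 22+22-4, …, 29+4-4, 38+0) = 40
r[8] = max(4+40-4, 9+40-4, 22+27-4, …, 38+4-4, 38+0) = 45
r[9] = max(4+45-4, 9+40-4, 22+40-4, …, 38+4-4, 62+0) = 62
Best is to make no cuts and sell whole for €62.

62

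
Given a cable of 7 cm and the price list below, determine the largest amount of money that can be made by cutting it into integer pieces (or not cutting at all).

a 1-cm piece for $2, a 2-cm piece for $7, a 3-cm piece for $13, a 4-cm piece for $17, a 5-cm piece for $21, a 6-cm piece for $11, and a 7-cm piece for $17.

30

Let R[k] be the best obtainable value from length k. For each k, try every first piece i and keep the best of price[i] + R[k−i].
R[1] = 2
R[2] = max(2+2, 7+0) = 7
R[3] = max(2+7, 7+2, 13+0) = 13
R[4] = max(2+13, 7+7, 13+2, 17+0) = 17
R[5] = max(2+17, 7+13, 13+7, 17+2, 21+0) = 21
R[6] = max(2+21, 7+17, 13+13, 17+7, 21+2, 11+0) = 26
R[7] = max(2+26, 7+21, 13+17, …, 11+2, 17+0) = 30
One optimal cutting: 4 + 3 → $17 + $13 = $30.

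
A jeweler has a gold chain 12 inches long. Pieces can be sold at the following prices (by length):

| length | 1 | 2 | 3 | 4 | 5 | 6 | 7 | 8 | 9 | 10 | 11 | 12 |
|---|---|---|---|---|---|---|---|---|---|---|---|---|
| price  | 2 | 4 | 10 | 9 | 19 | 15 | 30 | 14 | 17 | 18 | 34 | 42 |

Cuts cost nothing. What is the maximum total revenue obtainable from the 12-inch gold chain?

49

Build r[k] bottom-up: r[k] = max over allowed piece i of (p[i] + r[k−i]).
r[1] = 2
r[2] = max(2+2, 4+0) = 4
r[3] = max(2+4, 4+2, 10+0) = 10
r[4] = max(2+10, 4+4, 10+2, 9+0) = 12
r[5] = max(2+12, 4+10, 10+4, 9+2, 19+0) = 19
r[6] = max(2+19, 4+12, 10+10, 9+4, 19+2, 15+0) = 21
r[7] = max(2+21, 4+19, 10+12, …, 15+2, 30+0) = 30
r[8] = max(2+30, 4+21, 10+19, …, 30+2, 14+0) = 32
r[9] = max(2+32, 4+30, 10+21, …, 14+2, 17+0) = 34
r[10] = max(2+34, 4+32, 10+30, …, 17+2, 18+0) = 40
r[11] = max(2+40, 4+34, 10+32, …, 18+2, 34+0) = 42
r[12] = max(2+42, 4+40, 10+34, …, 34+2, 42+0) = 49
One optimal cutting: 7 + 5 → $30 + $19 = $49.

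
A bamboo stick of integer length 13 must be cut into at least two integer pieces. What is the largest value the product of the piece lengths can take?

108

Define g[k] = max over 1≤i<k of i · max(k−i, g[k−i]); the inner max lets the remainder stay uncut if that's better.
g[2] = 1*max(1,0) = 1*1 = 1
g[3] = 1*max(2,1) = 1*2 = 2
g[4] = 2*max(2,1) = 2*2 = 4
g[5] = 2*max(3,2) = 2*3 = 6
g[6] = 3*max(3,2) = 3*3 = 9
g[7] = 2*max(5,6) = 2*6 = 12
g[8] = 2*max(6,9) = 2*9 = 18
g[9] = 3*max(6,9) = 3*9 = 27
g[10] = 2*max(8,18) = 2*18 = 36
g[11] = 2*max(9,27) = 2*27 = 54
g[12] = 3*max(9,27) = 3*27 = 81
g[13] = 2*max(11,54) = 2*54 = 108
One optimal split: 3 + 3 + 3 + 2 + 2; product 3*3*3*2*2 = 108.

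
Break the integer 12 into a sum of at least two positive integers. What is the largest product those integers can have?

Fill m[k] for k=2..12: at each k try every first piece i and multiply by the better of (k−i) uncut or m[k−i].
Small cases: m[2]=1, m[3]=2, m[4]=4, m[5]=6, m[6]=9, m[7]=12.
m[8] = 2·max(6,9) = 2·9 = 18
m[9] = 3·max(6,9) = 3·9 = 27
m[10] = 2·max(8,18) = 2·18 = 36
m[11] = 2·max(9,27) = 2·27 = 54
m[12] = 3·max(9,27) = 3·27 = 81
One optimal split: 3 + 3 + 3 + 3; product 3·3·3·3 = 81.

81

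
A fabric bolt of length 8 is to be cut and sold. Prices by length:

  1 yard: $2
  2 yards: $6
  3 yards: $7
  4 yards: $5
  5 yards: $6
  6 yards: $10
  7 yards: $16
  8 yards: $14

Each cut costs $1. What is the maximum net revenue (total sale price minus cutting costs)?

Consider every possible first cut. net[k] is the best of p[i]+net[k−i] over all sellable i≤k, charging 1 whenever i<k.
net[1] = 2
net[2] = max(2+2-1, 6+0) = 6
net[3] = max(2+6-1, 6+2-1, 7+0) = 7
net[4] = max(2+7-1, 6+6-1, 7+2-1, 5+0) = 11
net[5] = max(2+11-1, 6+7-1, 7+6-1, 5+2-1, 6+0) = 12
net[6] = max(2+12-1, 6+11-1, 7+7-1, 5+6-1, 6+2-1, 10+0) = 16
net[7] = max(2+16-1, 6+12-1, 7+11-1, …, 10+2-1, 16+0) = 17
net[8] = max(2+17-1, 6+16-1, 7+12-1, …, 16+2-1, 14+0) = 21
One optimal plan: pieces 2 + 2 + 2 + 2 (3 cuts) → $24 − $3 = $21.

21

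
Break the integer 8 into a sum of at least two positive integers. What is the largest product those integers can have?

Define P[k] = max over 1≤i<k of i · max(k−i, P[k−i]); the inner max lets the remainder stay uncut if that's better.
P[2] = 1*max(1,0) = 1*1 = 1
P[3] = 1*max(2,1) = 1*2 = 2
P[4] = 2*max(2,1) = 2*2 = 4
P[5] = 2*max(3,2) = 2*3 = 6
P[6] = 3*max(3,2) = 3*3 = 9
P[7] = 2*max(5,6) = 2*6 = 12
P[8] = 2*max(6,9) = 2*9 = 18
One optimal split: 3 + 3 + 2; product 3*3*2 = 18.

18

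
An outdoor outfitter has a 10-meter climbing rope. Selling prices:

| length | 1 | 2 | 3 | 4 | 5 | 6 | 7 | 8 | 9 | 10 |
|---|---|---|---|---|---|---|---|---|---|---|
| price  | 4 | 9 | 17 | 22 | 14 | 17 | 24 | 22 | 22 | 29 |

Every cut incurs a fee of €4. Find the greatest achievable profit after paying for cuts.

48

Let net[k] be the best obtainable value from length k. For each k, try every first piece i and keep the best of price[i] + net[k−i] minus the 4 cut fee when i<k.
net[1] = 4
net[2] = 9
net[3] = 17
net[4] = 22
net[5] = 22  (first piece 1, then net[4]=22)
net[6] = 30  (first piece 3, then net[3]=17)
net[7] = 35  (first piece 3, then net[4]=22)
net[8] = 40  (first piece 4, then net[4]=22)
net[9] = 43  (first piece 3, then net[6]=30)
net[10] = 48  (first piece 3, then net[7]=35)
One optimal plan: pieces 4 + 3 + 3 (2 cuts) → €56 − €8 = €48.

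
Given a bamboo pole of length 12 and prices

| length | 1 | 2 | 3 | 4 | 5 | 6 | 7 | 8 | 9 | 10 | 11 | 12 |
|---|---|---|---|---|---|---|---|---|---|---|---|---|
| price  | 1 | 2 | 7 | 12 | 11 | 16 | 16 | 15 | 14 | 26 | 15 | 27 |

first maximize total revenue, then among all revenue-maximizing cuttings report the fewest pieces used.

Build r[k] bottom-up: r[k] = max over allowed piece i of (p[i] + r[k−i]).
r[1] = 1
r[2] = 2  (first piece 1, then r[1]=1)
r[3] = 7
r[4] = 12
r[5] = 13  (first piece 1, then r[4]=12)
r[6] = 16
r[7] = 19  (first piece 3, then r[4]=12)
r[8] = 24  (first piece 4, then r[4]=12)
r[9] = 25  (first piece 1, then r[8]=24)
r[10] = 28  (first piece 4, then r[6]=16)
r[11] = 31  (first piece 3, then r[8]=24)
r[12] = 36  (first piece 4, then r[8]=24)
Maximum revenue is $36.
Now minimize piece count subject to staying optimal: for each k, pieces[k] = 1 + min over i with p[i]+r[k−i]=r[k] of pieces[k−i].
pieces[9] = 3
pieces[10] = 2
pieces[11] = 3
pieces[12] = 3

3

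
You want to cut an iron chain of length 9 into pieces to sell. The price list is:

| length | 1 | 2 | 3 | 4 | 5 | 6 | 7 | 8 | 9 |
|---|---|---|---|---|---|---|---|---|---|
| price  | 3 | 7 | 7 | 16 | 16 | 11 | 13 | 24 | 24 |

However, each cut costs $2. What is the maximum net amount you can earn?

31

Build v[k] bottom-up: v[k] = max over allowed piece i of (p[i] + v[k−i]) − 2 per cut.
v[1] = 3
v[2] = max(3+3-2, 7+0) = 7
v[3] = max(3+7-2, 7+3-2, 7+0) = 8
v[4] = max(3+8-2, 7+7-2, 7+3-2, 16+0) = 16
v[5] = max(3+16-2, 7+8-2, 7+7-2, 16+3-2, 16+0) = 17
v[6] = max(3+17-2, 7+16-2, 7+8-2, 16+7-2, 16+3-2, 11+0) = 21
v[7] = max(3+21-2, 7+17-2, 7+16-2, …, 11+3-2, 13+0) = 22
v[8] = max(3+22-2, 7+21-2, 7+17-2, …, 13+3-2, 24+0) = 30
v[9] = max(3+30-2, 7+22-2, 7+21-2, …, 24+3-2, 24+0) = 31
One optimal plan: pieces 4 + 4 + 1 (2 cuts) → $35 − $4 = $31.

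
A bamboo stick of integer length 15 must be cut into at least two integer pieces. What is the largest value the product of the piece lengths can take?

243

Define f[k] = max over 1≤i<k of i · max(k−i, f[k−i]); the inner max lets the remainder stay uncut if that's better.
Small cases: f[2]=1, f[3]=2, f[4]=4, f[5]=6, f[6]=9, f[7]=12.
f[8] = max(1*12, 2*9, 3*6, …, 6*2, 7*1) = 18
f[9] = max(1*18, 2*12, 3*9, …, 7*2, 8*1) = 27
f[10] = max(1*27, 2*18, 3*12, …, 8*2, 9*1) = 36
f[11] = max(1*36, 2*27, 3*18, …, 9*2, 10*1) = 54
f[12] = max(1*54, 2*36, 3*27, …, 10*2, 11*1) = 81
f[13] = max(1*81, 2*54, 3*36, …, 11*2, 12*1) = 108
f[14] = max(1*108, 2*81, 3*54, …, 12*2, 13*1) = 162
f[15] = max(1*162, 2*108, 3*81, …, 13*2, 14*1) = 243
One optimal split: 3 + 3 + 3 + 3 + 3; product 3*3*3*3*3 = 243.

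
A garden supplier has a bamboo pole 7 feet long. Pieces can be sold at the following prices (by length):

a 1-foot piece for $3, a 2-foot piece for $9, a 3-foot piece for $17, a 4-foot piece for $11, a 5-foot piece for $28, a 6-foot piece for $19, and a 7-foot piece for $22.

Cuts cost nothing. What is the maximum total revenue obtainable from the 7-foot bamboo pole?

37

Consider every possible first cut. v[k] is the best of p[i]+v[k−i] over all sellable i≤k.
v[1] = 3
v[2] = max(3+3, 9+0) = 9
v[3] = max(3+9, 9+3, 17+0) = 17
v[4] = max(3+17, 9+9, 17+3, 11+0) = 20
v[5] = max(3+20, 9+17, 17+9, 11+3, 28+0) = 28
v[6] = max(3+28, 9+20, 17+17, 11+9, 28+3, 19+0) = 34
v[7] = max(3+34, 9+28, 17+20, …, 19+3, 22+0) = 37
One optimal cutting: 3 + 3 + 1 → $17 + $17 + $3 = $37.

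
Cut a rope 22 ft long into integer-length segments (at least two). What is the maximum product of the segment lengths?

Fill P[k] for k=2..22: at each k try every first piece i and multiply by the better of (k−i) uncut or P[k−i].
P[2] = 1×max(1,0) = 1×1 = 1
P[3] = max(1×2, 2×1) = 2
P[4] = max(1×3, 2×2, 3×1) = 4
P[5] = max(1×4, 2×3, 3×2, 4×1) = 6
P[6] = max(1×6, 2×4, 3×3, 4×2, 5×1) = 9
P[7] = max(1×9, 2×6, 3×4, 4×3, 5×2, 6×1) = 12
P[8] = max(1×12, 2×9, 3×6, …, 6×2, 7×1) = 18
P[9] = max(1×18, 2×12, 3×9, …, 7×2, 8×1) = 27
P[10] = max(1×27, 2×18, 3×12, …, 8×2, 9×1) = 36
P[11] = max(1×36, 2×27, 3×18, …, 9×2, 10×1) = 54
P[12] = max(1×54, 2×36, 3×27, …, 10×2, 11×1) = 81
P[13] = max(1×81, 2×54, 3×36, …, 11×2, 12×1) = 108
P[14] = max(1×108, 2×81, 3×54, …, 12×2, 13×1) = 162
P[15] = max(1×162, 2×108, 3×81, …, 13×2, 14×1) = 243
P[16] = max(1×243, 2×162, 3×108, …, 14×2, 15×1) = 324
P[17] = max(1×324, 2×243, 3×162, …, 15×2, 16×1) = 486
P[18] = max(1×486, 2×324, 3×243, …, 16×2, 17×1) = 729
P[19] = max(1×729, 2×486, 3×324, …, 17×2, 18×1) = 972
P[20] = max(1×972, 2×729, 3×486, …, 18×2, 19×1) = 1458
P[21] = max(1×1458, 2×972, 3×729, …, 19×2, 20×1) = 2187
P[22] = max(1×2187, 2×1458, 3×972, …, 20×2, 21×1) = 2916
One optimal split: 3 + 3 + 3 + 3 + 3 + 3 + 2 + 2; product 3×3×3×3×3×3×2×2 = 2916.

2916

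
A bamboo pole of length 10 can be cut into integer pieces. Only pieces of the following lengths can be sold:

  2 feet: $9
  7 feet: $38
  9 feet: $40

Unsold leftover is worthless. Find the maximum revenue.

47

Consider every possible first cut. f[k] is the best of p[i]+f[k−i] over all sellable i≤k.
f[1] = 0
f[2] = 9
f[3] = 9
f[4] = 18  (first piece 2, then f[2]=9)
f[5] = 18
f[6] = 27  (first piece 2, then f[4]=18)
f[7] = max(9+18, 38+0) = 38
f[8] = max(9+27, 38+0) = 38
f[9] = max(9+38, 38+9, 40+0) = 47
f[10] = max(9+38, 38+9, 40+0) = 47
One optimal cutting: pieces 7 + 2 with 1 foot of scrap → $47.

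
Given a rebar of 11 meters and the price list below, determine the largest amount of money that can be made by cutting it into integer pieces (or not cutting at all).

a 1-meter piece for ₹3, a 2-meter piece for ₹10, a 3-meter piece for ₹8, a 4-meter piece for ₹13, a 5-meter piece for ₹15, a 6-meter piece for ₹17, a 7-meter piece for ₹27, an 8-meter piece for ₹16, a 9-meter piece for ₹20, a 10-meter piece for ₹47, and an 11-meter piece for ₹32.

Build v[k] bottom-up: v[k] = max over allowed piece i of (p[i] + v[k−i]).
v[1] = 3
v[2] = max(3+3, 10+0) = 10
v[3] = max(3+10, 10+3, 8+0) = 13
v[4] = max(3+13, 10+10, 8+3, 13+0) = 20
v[5] = max(3+20, 10+13, 8+10, 13+3, 15+0) = 23
v[6] = max(3+23, 10+20, 8+13, 13+10, 15+3, 17+0) = 30
v[7] = max(3+30, 10+23, 8+20, …, 17+3, 27+0) = 33
v[8] = max(3+33, 10+30, 8+23, …, 27+3, 16+0) = 40
v[9] = max(3+40, 10+33, 8+30, …, 16+3, 20+0) = 43
v[10] = max(3+43, 10+40, 8+33, …, 20+3, 47+0) = 50
v[11] = max(3+50, 10+43, 8+40, …, 47+3, 32+0) = 53
One optimal cutting: 2 + 2 + 2 + 2 + 2 + 1 → ₹10 + ₹10 + ₹10 + ₹10 + ₹10 + ₹3 = ₹53.

53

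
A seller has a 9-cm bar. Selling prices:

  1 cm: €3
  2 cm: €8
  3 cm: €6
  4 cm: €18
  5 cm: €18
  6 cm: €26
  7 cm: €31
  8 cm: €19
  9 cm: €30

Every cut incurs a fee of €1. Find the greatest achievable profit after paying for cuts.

38

Consider every possible first cut. net[k] is the best of p[i]+net[k−i] over all sellable i≤k, charging 1 whenever i<k.
net[1] = 3
net[2] = 8
net[3] = 10  (first piece 1, then net[2]=8)
net[4] = 18
net[5] = 20  (first piece 1, then net[4]=18)
net[6] = 26
net[7] = 31
net[8] = 35  (first piece 4, then net[4]=18)
net[9] = 38  (first piece 2, then net[7]=31)
One optimal plan: pieces 7 + 2 (1 cut) → €39 − €1 = €38.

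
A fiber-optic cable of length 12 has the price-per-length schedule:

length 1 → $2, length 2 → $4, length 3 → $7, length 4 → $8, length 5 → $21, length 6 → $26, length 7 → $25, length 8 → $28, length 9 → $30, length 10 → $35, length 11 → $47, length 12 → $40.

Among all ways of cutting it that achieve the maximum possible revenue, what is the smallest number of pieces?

Build r[k] bottom-up: r[k] = max over allowed piece i of (p[i] + r[k−i]).
r[1] = 2
r[2] = max(2+2, 4+0) = 4
r[3] = max(2+4, 4+2, 7+0) = 7
r[4] = max(2+7, 4+4, 7+2, 8+0) = 9
r[5] = max(2+9, 4+7, 7+4, 8+2, 21+0) = 21
r[6] = max(2+21, 4+9, 7+7, 8+4, 21+2, 26+0) = 26
r[7] = max(2+26, 4+21, 7+9, …, 26+2, 25+0) = 28
r[8] = max(2+28, 4+26, 7+21, …, 25+2, 28+0) = 30
r[9] = max(2+30, 4+28, 7+26, …, 28+2, 30+0) = 33
r[10] = max(2+33, 4+30, 7+28, …, 30+2, 35+0) = 42
r[11] = max(2+42, 4+33, 7+30, …, 35+2, 47+0) = 47
r[12] = max(2+47, 4+42, 7+33, …, 47+2, 40+0) = 52
Maximum revenue is $52.
Now minimize piece count subject to staying optimal: for each k, pieces[k] = 1 + min over i with p[i]+r[k−i]=r[k] of pieces[k−i].
pieces[9] = 2
pieces[10] = 2
pieces[11] = 1
pieces[12] = 2

2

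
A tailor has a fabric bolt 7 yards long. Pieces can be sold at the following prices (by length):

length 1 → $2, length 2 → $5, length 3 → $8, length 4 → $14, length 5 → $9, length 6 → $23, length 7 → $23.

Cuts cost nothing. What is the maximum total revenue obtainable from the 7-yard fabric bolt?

Consider every possible first cut. best[k] is the best of p[i]+best[k−i] over all sellable i≤k.
best[1] = 2
best[2] = 5
best[3] = 8
best[4] = 14
best[5] = 16  (first piece 1, then best[4]=14)
best[6] = 23
best[7] = 25  (first piece 1, then best[6]=23)
One optimal cutting: 6 + 1 → $23 + $2 = $25.

25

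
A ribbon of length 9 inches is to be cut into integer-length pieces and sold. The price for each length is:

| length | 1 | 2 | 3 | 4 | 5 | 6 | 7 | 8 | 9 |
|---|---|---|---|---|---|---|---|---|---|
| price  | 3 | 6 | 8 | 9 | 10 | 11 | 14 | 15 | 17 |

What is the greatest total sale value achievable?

27

Let R[k] be the best obtainable value from length k. For each k, try every first piece i and keep the best of price[i] + R[k−i].
R[1] = 3
R[2] = 6  (first piece 1, then R[1]=3)
R[3] = 9  (first piece 1, then R[2]=6)
R[4] = 12  (first piece 1, then R[3]=9)
R[5] = 15  (first piece 1, then R[4]=12)
R[6] = 18  (first piece 1, then R[5]=15)
R[7] = 21  (first piece 1, then R[6]=18)
R[8] = 24  (first piece 1, then R[7]=21)
R[9] = 27  (first piece 1, then R[8]=24)
One optimal cutting: 1 + 1 + 1 + 1 + 1 + 1 + 1 + 1 + 1 → ¢3 + ¢3 + ¢3 + ¢3 + ¢3 + ¢3 + ¢3 + ¢3 + ¢3 = ¢27.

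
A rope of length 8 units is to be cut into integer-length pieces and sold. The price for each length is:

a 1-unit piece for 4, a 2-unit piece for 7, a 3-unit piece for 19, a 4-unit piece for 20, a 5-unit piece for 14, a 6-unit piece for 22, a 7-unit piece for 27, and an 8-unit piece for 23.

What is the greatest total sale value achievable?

46

Build best[k] bottom-up: best[k] = max over allowed piece i of (p[i] + best[k−i]).
best[1] = 4
best[2] = 8  (first piece 1, then best[1]=4)
best[3] = 19
best[4] = 23  (first piece 1, then best[3]=19)
best[5] = 27  (first piece 1, then best[4]=23)
best[6] = 38  (first piece 3, then best[3]=19)
best[7] = 42  (first piece 1, then best[6]=38)
best[8] = 46  (first piece 1, then best[7]=42)
One optimal cutting: 3 + 3 + 1 + 1 → 19 + 19 + 4 + 4 = 46.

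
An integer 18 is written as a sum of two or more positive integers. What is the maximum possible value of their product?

729

Define f[k] = max over 1≤i<k of i · max(k−i, f[k−i]); the inner max lets the remainder stay uncut if that's better.
Small cases: f[2]=1, f[3]=2, f[4]=4, f[5]=6, f[6]=9, f[7]=12, f[8]=18, f[9]=27, f[10]=36.
f[11] = max(1·36, 2·27, 3·18, …, 9·2, 10·1) = 54
f[12] = max(1·54, 2·36, 3·27, …, 10·2, 11·1) = 81
f[13] = max(1·81, 2·54, 3·36, …, 11·2, 12·1) = 108
f[14] = max(1·108, 2·81, 3·54, …, 12·2, 13·1) = 162
f[15] = max(1·162, 2·108, 3·81, …, 13·2, 14·1) = 243
f[16] = max(1·243, 2·162, 3·108, …, 14·2, 15·1) = 324
f[17] = max(1·324, 2·243, 3·162, …, 15·2, 16·1) = 486
f[18] = max(1·486, 2·324, 3·243, …, 16·2, 17·1) = 729
One optimal split: 3 + 3 + 3 + 3 + 3 + 3; product 3·3·3·3·3·3 = 729.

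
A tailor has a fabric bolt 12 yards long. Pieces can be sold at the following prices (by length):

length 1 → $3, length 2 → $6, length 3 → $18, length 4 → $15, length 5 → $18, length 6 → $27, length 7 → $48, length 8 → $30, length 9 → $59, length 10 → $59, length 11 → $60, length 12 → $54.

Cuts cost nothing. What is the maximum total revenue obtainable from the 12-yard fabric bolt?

Consider every possible first cut. r[k] is the best of p[i]+r[k−i] over all sellable i≤k.
r[1] = 3
r[2] = 6  (first piece 1, then r[1]=3)
r[3] = 18
r[4] = 21  (first piece 1, then r[3]=18)
r[5] = 24  (first piece 1, then r[4]=21)
r[6] = 36  (first piece 3, then r[3]=18)
r[7] = 48
r[8] = 51  (first piece 1, then r[7]=48)
r[9] = 59
r[10] = 66  (first piece 3, then r[7]=48)
r[11] = 69  (first piece 1, then r[10]=66)
r[12] = 77  (first piece 3, then r[9]=59)
One optimal cutting: 9 + 3 → $59 + $18 = $77.

77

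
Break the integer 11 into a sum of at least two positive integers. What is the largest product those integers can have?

Fill prod[k] for k=2..11: at each k try every first piece i and multiply by the better of (k−i) uncut or prod[k−i].
prod[2] = 1*max(1,0) = 1*1 = 1
prod[3] = max(1*2, 2*1) = 2
prod[4] = max(1*3, 2*2, 3*1) = 4
prod[5] = max(1*4, 2*3, 3*2, 4*1) = 6
prod[6] = max(1*6, 2*4, 3*3, 4*2, 5*1) = 9
prod[7] = max(1*9, 2*6, 3*4, 4*3, 5*2, 6*1) = 12
prod[8] = max(1*12, 2*9, 3*6, …, 6*2, 7*1) = 18
prod[9] = max(1*18, 2*12, 3*9, …, 7*2, 8*1) = 27
prod[10] = max(1*27, 2*18, 3*12, …, 8*2, 9*1) = 36
prod[11] = max(1*36, 2*27, 3*18, …, 9*2, 10*1) = 54
One optimal split: 3 + 3 + 3 + 2; product 3*3*3*2 = 54.

54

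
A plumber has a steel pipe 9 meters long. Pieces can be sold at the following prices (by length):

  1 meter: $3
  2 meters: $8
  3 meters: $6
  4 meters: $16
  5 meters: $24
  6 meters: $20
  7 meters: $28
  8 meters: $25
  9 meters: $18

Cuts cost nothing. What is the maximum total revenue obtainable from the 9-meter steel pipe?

Let r[k] be the best obtainable value from length k. For each k, try every first piece i and keep the best of price[i] + r[k−i].
r[1] = 3
r[2] = 8
r[3] = 11  (first piece 1, then r[2]=8)
r[4] = 16  (first piece 2, then r[2]=8)
r[5] = 24
r[6] = 27  (first piece 1, then r[5]=24)
r[7] = 32  (first piece 2, then r[5]=24)
r[8] = 35  (first piece 1, then r[7]=32)
r[9] = 40  (first piece 2, then r[7]=32)
One optimal cutting: 5 + 2 + 2 → $24 + $8 + $8 = $40.

40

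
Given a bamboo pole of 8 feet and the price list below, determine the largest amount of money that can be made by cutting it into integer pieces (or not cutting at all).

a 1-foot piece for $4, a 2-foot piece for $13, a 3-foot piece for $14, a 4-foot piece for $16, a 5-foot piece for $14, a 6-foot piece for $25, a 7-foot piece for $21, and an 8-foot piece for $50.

52

Let r[k] be the best obtainable value from length k. For each k, try every first piece i and keep the best of price[i] + r[k−i].
r[1] = 4
r[2] = max(4+4, 13+0) = 13
r[3] = max(4+13, 13+4, 14+0) = 17
r[4] = max(4+17, 13+13, 14+4, 16+0) = 26
r[5] = max(4+26, 13+17, 14+13, 16+4, 14+0) = 30
r[6] = max(4+30, 13+26, 14+17, 16+13, 14+4, 25+0) = 39
r[7] = max(4+39, 13+30, 14+26, …, 25+4, 21+0) = 43
r[8] = max(4+43, 13+39, 14+30, …, 21+4, 50+0) = 52
One optimal cutting: 2 + 2 + 2 + 2 → $13 + $13 + $13 + $13 = $52.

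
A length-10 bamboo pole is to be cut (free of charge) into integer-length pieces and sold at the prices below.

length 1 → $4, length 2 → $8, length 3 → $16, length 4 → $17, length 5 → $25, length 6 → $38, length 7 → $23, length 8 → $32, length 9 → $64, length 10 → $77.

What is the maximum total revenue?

Consider every possible first cut. R[k] is the best of p[i]+R[k−i] over all sellable i≤k.
R[1] = 4
R[2] = max(4+4, 8+0) = 8
R[3] = max(4+8, 8+4, 16+0) = 16
R[4] = max(4+16, 8+8, 16+4, 17+0) = 20
R[5] = max(4+20, 8+16, 16+8, 17+4, 25+0) = 25
R[6] = max(4+25, 8+20, 16+16, 17+8, 25+4, 38+0) = 38
R[7] = max(4+38, 8+25, 16+20, …, 38+4, 23+0) = 42
R[8] = max(4+42, 8+38, 16+25, …, 23+4, 32+0) = 46
R[9] = max(4+46, 8+42, 16+38, …, 32+4, 64+0) = 64
R[10] = max(4+64, 8+46, 16+42, …, 64+4, 77+0) = 77
Best is to sell the whole 10-foot piece uncut for $77.

77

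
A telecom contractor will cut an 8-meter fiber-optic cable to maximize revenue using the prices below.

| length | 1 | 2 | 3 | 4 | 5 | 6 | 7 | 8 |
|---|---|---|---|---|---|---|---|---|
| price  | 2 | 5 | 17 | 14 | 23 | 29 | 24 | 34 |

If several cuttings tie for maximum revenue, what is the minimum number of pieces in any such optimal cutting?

Consider every possible first cut. r[k] is the best of p[i]+r[k−i] over all sellable i≤k.
r[1] = 2
r[2] = 5
r[3] = 17
r[4] = 19  (first piece 1, then r[3]=17)
r[5] = 23
r[6] = 34  (first piece 3, then r[3]=17)
r[7] = 36  (first piece 1, then r[6]=34)
r[8] = 40  (first piece 3, then r[5]=23)
Maximum revenue is $40.
Now minimize piece count subject to staying optimal: for each k, pieces[k] = 1 + min over i with p[i]+r[k−i]=r[k] of pieces[k−i].
pieces[5] = 1
pieces[6] = 2
pieces[7] = 3
pieces[8] = 2

2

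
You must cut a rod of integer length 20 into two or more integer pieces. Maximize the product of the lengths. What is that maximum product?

1458

Define f[k] = max over 1≤i<k of i · max(k−i, f[k−i]); the inner max lets the remainder stay uncut if that's better.
f[2] = 1×max(1,0) = 1×1 = 1
f[3] = 1×max(2,1) = 1×2 = 2
f[4] = 2×max(2,1) = 2×2 = 4
f[5] = 2×max(3,2) = 2×3 = 6
f[6] = 3×max(3,2) = 3×3 = 9
f[7] = 2×max(5,6) = 2×6 = 12
f[8] = 2×max(6,9) = 2×9 = 18
f[9] = 3×max(6,9) = 3×9 = 27
f[10] = 2×max(8,18) = 2×18 = 36
f[11] = 2×max(9,27) = 2×27 = 54
f[12] = 3×max(9,27) = 3×27 = 81
f[13] = 2×max(11,54) = 2×54 = 108
f[14] = 2×max(12,81) = 2×81 = 162
f[15] = 3×max(12,81) = 3×81 = 243
f[16] = 2×max(14,162) = 2×162 = 324
f[17] = 2×max(15,243) = 2×243 = 486
f[18] = 3×max(15,243) = 3×243 = 729
f[19] = 2×max(17,486) = 2×486 = 972
f[20] = 2×max(18,729) = 2×729 = 1458
One optimal split: 3 + 3 + 3 + 3 + 3 + 3 + 2; product 3×3×3×3×3×3×2 = 1458.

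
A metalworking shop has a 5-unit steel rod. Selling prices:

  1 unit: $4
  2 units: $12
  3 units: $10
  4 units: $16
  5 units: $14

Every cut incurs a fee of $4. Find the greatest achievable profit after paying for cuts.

20

Build r[k] bottom-up: r[k] = max over allowed piece i of (p[i] + r[k−i]) − 4 per cut.
r[1] = 4
r[2] = max(4+4-4, 12+0) = 12
r[3] = max(4+12-4, 12+4-4, 10+0) = 12
r[4] = max(4+12-4, 12+12-4, 10+4-4, 16+0) = 20
r[5] = max(4+20-4, 12+12-4, 10+12-4, 16+4-4, 14+0) = 20
One optimal plan: pieces 2 + 2 + 1 (2 cuts) → $28 − $8 = $20.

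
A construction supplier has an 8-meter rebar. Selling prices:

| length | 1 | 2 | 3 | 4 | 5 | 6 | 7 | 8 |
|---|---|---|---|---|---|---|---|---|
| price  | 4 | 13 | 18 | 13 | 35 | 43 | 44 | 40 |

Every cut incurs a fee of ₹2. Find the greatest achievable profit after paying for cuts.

54

Build r[k] bottom-up: r[k] = max over allowed piece i of (p[i] + r[k−i]) − 2 per cut.
r[1] = 4
r[2] = 13
r[3] = 18
r[4] = 24  (first piece 2, then r[2]=13)
r[5] = 35
r[6] = 43
r[7] = 46  (first piece 2, then r[5]=35)
r[8] = 54  (first piece 2, then r[6]=43)
One optimal plan: pieces 6 + 2 (1 cut) → ₹56 − ₹2 = ₹54.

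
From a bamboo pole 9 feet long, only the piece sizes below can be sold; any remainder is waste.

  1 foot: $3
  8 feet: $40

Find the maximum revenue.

43

Build f[k] bottom-up: f[k] = max over allowed piece i of (p[i] + f[k−i]).
f[1] = 3
f[2] = 6  (first piece 1, then f[1]=3)
f[3] = 9  (first piece 1, then f[2]=6)
f[4] = 12  (first piece 1, then f[3]=9)
f[5] = 15  (first piece 1, then f[4]=12)
f[6] = 18  (first piece 1, then f[5]=15)
f[7] = 21  (first piece 1, then f[6]=18)
f[8] = 40
f[9] = 43  (first piece 1, then f[8]=40)
One optimal cutting: 8 + 1 → $43.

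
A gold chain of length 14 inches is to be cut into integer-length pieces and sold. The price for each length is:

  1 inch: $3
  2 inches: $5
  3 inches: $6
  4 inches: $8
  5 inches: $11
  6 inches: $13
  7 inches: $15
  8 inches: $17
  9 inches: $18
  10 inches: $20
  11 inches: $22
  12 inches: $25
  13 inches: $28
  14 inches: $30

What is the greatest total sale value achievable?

Consider every possible first cut. best[k] is the best of p[i]+best[k−i] over all sellable i≤k.
best[1] = 3
best[2] = max(3+3, 5+0) = 6
best[3] = max(3+6, 5+3, 6+0) = 9
best[4] = max(3+9, 5+6, 6+3, 8+0) = 12
best[5] = max(3+12, 5+9, 6+6, 8+3, 11+0) = 15
best[6] = max(3+15, 5+12, 6+9, 8+6, 11+3, 13+0) = 18
best[7] = max(3+18, 5+15, 6+12, …, 13+3, 15+0) = 21
best[8] = max(3+21, 5+18, 6+15, …, 15+3, 17+0) = 24
best[9] = max(3+24, 5+21, 6+18, …, 17+3, 18+0) = 27
best[10] = max(3+27, 5+24, 6+21, …, 18+3, 20+0) = 30
best[11] = max(3+30, 5+27, 6+24, …, 20+3, 22+0) = 33
best[12] = max(3+33, 5+30, 6+27, …, 22+3, 25+0) = 36
best[13] = max(3+36, 5+33, 6+30, …, 25+3, 28+0) = 39
best[14] = max(3+39, 5+36, 6+33, …, 28+3, 30+0) = 42
One optimal cutting: 1 + 1 + 1 + 1 + 1 + 1 + 1 + 1 + 1 + 1 + 1 + 1 + 1 + 1 → $3 + $3 + $3 + $3 + $3 + $3 + $3 + $3 + $3 + $3 + $3 + $3 + $3 + $3 = $42.

42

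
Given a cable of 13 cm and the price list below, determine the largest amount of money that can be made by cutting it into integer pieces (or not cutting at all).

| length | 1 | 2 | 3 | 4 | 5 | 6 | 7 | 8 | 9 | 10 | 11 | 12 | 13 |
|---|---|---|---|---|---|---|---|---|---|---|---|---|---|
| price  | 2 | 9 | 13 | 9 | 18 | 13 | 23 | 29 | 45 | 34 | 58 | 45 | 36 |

67

Consider every possible first cut. v[k] is the best of p[i]+v[k−i] over all sellable i≤k.
v[1] = 2
v[2] = max(2+2, 9+0) = 9
v[3] = max(2+9, 9+2, 13+0) = 13
v[4] = max(2+13, 9+9, 13+2, 9+0) = 18
v[5] = max(2+18, 9+13, 13+9, 9+2, 18+0) = 22
v[6] = max(2+22, 9+18, 13+13, 9+9, 18+2, 13+0) = 27
v[7] = max(2+27, 9+22, 13+18, …, 13+2, 23+0) = 31
v[8] = max(2+31, 9+27, 13+22, …, 23+2, 29+0) = 36
v[9] = max(2+36, 9+31, 13+27, …, 29+2, 45+0) = 45
v[10] = max(2+45, 9+36, 13+31, …, 45+2, 34+0) = 47
v[11] = max(2+47, 9+45, 13+36, …, 34+2, 58+0) = 58
v[12] = max(2+58, 9+47, 13+45, …, 58+2, 45+0) = 60
v[13] = max(2+60, 9+58, 13+47, …, 45+2, 36+0) = 67
One optimal cutting: 11 + 2 → $58 + $9 = $67.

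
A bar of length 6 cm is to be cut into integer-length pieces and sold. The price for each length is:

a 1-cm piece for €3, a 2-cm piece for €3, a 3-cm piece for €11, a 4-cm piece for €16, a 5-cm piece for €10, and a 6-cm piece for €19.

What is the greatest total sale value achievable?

22

Build v[k] bottom-up: v[k] = max over allowed piece i of (p[i] + v[k−i]).
v[1] = 3
v[2] = max(3+3, 3+0) = 6
v[3] = max(3+6, 3+3, 11+0) = 11
v[4] = max(3+11, 3+6, 11+3, 16+0) = 16
v[5] = max(3+16, 3+11, 11+6, 16+3, 10+0) = 19
v[6] = max(3+19, 3+16, 11+11, 16+6, 10+3, 19+0) = 22
One optimal cutting: 4 + 1 + 1 → €16 + €3 + €3 = €22.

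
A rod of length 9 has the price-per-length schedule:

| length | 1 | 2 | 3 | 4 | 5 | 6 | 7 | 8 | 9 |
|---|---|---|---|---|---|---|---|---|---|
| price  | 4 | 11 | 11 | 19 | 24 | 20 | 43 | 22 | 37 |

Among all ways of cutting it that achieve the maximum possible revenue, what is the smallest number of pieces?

Build r[k] bottom-up: r[k] = max over allowed piece i of (p[i] + r[k−i]).
r[1] = 4
r[2] = max(4+4, 11+0) = 11
r[3] = max(4+11, 11+4, 11+0) = 15
r[4] = max(4+15, 11+11, 11+4, 19+0) = 22
r[5] = max(4+22, 11+15, 11+11, 19+4, 24+0) = 26
r[6] = max(4+26, 11+22, 11+15, 19+11, 24+4, 20+0) = 33
r[7] = max(4+33, 11+26, 11+22, …, 20+4, 43+0) = 43
r[8] = max(4+43, 11+33, 11+26, …, 43+4, 22+0) = 47
r[9] = max(4+47, 11+43, 11+33, …, 22+4, 37+0) = 54
Maximum revenue is $54.
Now minimize piece count subject to staying optimal: for each k, pieces[k] = 1 + min over i with p[i]+r[k−i]=r[k] of pieces[k−i].
pieces[6] = 3
pieces[7] = 1
pieces[8] = 2
pieces[9] = 2

2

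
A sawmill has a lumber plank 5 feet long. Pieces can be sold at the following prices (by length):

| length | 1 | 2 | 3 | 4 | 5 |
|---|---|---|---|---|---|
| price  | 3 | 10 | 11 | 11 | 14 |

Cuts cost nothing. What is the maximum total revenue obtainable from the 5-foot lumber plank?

23

Consider every possible first cut. best[k] is the best of p[i]+best[k−i] over all sellable i≤k.
best[1] = 3
best[2] = 10
best[3] = 13  (first piece 1, then best[2]=10)
best[4] = 20  (first piece 2, then best[2]=10)
best[5] = 23  (first piece 1, then best[4]=20)
One optimal cutting: 2 + 2 + 1 → $10 + $10 + $3 = $23.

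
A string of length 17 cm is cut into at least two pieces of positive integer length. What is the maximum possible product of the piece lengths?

486

Fill f[k] for k=2..17: at each k try every first piece i and multiply by the better of (k−i) uncut or f[k−i].
f[2] = 1·max(1,0) = 1·1 = 1
f[3] = max(1·2, 2·1) = 2
f[4] = max(1·3, 2·2, 3·1) = 4
f[5] = max(1·4, 2·3, 3·2, 4·1) = 6
f[6] = max(1·6, 2·4, 3·3, 4·2, 5·1) = 9
f[7] = max(1·9, 2·6, 3·4, 4·3, 5·2, 6·1) = 12
f[8] = max(1·12, 2·9, 3·6, …, 6·2, 7·1) = 18
f[9] = max(1·18, 2·12, 3·9, …, 7·2, 8·1) = 27
f[10] = max(1·27, 2·18, 3·12, …, 8·2, 9·1) = 36
f[11] = max(1·36, 2·27, 3·18, …, 9·2, 10·1) = 54
f[12] = max(1·54, 2·36, 3·27, …, 10·2, 11·1) = 81
f[13] = max(1·81, 2·54, 3·36, …, 11·2, 12·1) = 108
f[14] = max(1·108, 2·81, 3·54, …, 12·2, 13·1) = 162
f[15] = max(1·162, 2·108, 3·81, …, 13·2, 14·1) = 243
f[16] = max(1·243, 2·162, 3·108, …, 14·2, 15·1) = 324
f[17] = max(1·324, 2·243, 3·162, …, 15·2, 16·1) = 486
One optimal split: 3 + 3 + 3 + 3 + 3 + 2; product 3·3·3·3·3·2 = 486.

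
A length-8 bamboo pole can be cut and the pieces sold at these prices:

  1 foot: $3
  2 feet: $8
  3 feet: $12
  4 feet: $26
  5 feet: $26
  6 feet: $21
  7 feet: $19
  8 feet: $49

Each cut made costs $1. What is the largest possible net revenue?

51

Let r[k] be the best obtainable value from length k. For each k, try every first piece i and keep the best of price[i] + r[k−i] minus the 1 cut fee when i<k.
r[1] = 3
r[2] = max(3+3-1, 8+0) = 8
r[3] = max(3+8-1, 8+3-1, 12+0) = 12
r[4] = max(3+12-1, 8+8-1, 12+3-1, 26+0) = 26
r[5] = max(3+26-1, 8+12-1, 12+8-1, 26+3-1, 26+0) = 28
r[6] = max(3+28-1, 8+26-1, 12+12-1, 26+8-1, 26+3-1, 21+0) = 33
r[7] = max(3+33-1, 8+28-1, 12+26-1, …, 21+3-1, 19+0) = 37
r[8] = max(3+37-1, 8+33-1, 12+28-1, …, 19+3-1, 49+0) = 51
One optimal plan: pieces 4 + 4 (1 cut) → $52 − $1 = $51.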